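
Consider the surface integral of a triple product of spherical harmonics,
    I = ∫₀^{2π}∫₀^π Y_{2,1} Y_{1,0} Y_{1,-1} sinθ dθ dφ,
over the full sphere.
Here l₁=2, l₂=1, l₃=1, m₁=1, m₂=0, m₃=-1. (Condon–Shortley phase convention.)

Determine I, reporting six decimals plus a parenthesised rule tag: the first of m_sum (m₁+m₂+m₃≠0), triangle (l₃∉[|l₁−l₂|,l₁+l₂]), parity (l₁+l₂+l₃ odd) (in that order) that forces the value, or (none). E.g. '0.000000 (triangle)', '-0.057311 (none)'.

-0.218510 (none)

Checks pass: Σm=0; 4 even; l₃=1∈[1,3].
(2·2+1)(2·1+1)(2·1+1) = 45
Δ: 2! 2! 0! / 5! → 1/30
sum: t=1:−1/1 = -1/1
3j²(2 1 1; 0 0 0) = Δ·Π!·Σ² = 2/15  (sign +1)
sum: t=1:−1/2 = -1/2
3j²(2 1 1; 1 0 -1) = Δ·Π!·Σ² = 1/10  (sign -1)
combine: 4πI² = 45·2/15·1/10 = 3/5
take √, sign -1: I = -0.21850969
No selection rule forces the value: the integral is nonzero (none).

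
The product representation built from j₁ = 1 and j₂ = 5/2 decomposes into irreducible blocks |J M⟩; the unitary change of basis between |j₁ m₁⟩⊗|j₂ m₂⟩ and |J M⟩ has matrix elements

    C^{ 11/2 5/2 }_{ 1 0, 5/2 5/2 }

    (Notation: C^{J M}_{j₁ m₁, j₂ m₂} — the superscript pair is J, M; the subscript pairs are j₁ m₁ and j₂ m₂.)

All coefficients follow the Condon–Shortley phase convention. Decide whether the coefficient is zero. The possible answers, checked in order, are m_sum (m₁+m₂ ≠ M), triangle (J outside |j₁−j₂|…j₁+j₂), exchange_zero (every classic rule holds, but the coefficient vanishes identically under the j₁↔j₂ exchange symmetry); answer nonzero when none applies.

m-sum: m₁+m₂ = 0+5/2 = 5/2, M = 5/2  ✓
triangle: need |j₁−j₂| ≤ J ≤ j₁+j₂, i.e. J ∈ [3/2, 7/2]; J = 11/2 is outside ✗ ⇒ coefficient is 0

triangle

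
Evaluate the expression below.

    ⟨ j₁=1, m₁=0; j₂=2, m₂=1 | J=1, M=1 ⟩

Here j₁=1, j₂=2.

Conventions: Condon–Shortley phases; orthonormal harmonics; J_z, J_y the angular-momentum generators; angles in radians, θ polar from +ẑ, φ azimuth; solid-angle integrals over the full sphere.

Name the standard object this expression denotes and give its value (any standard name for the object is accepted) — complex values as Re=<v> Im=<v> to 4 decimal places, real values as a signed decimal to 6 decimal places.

This is a Clebsch–Gordan (vector-coupling) coefficient.
triangle: 2!·0!·2!/5! = 4/120
(j±m)!: 1!·1!·3!·1!·2!·0! = 12
prefactor² = (2J+1)·Δ·N² = 6/5
  k=1: −1/(1!·1!·0!·2!·0!·0!) = -1/2
Σ = -1/2  ⇒  CG² = 6/5·(-1/2)² = 3/10
CG = −√(3/10) = -0.547723

Clebsch–Gordan coefficient, −√(3/10) ≈ -0.547723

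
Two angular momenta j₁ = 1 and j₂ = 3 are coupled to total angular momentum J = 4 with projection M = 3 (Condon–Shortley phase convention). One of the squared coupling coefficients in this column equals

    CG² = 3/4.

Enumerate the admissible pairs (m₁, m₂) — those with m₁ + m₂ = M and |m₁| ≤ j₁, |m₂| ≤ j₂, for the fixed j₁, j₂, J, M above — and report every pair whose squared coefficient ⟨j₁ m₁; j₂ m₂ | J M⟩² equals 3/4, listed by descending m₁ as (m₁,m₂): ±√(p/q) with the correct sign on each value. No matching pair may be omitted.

(1,2): +√(3/4)

Admissible pairs with m₁+m₂ = M = 3: (0,3), (1,2)
  (m₁,m₂)=(1,2): CG² = 3/4, CG = +√(3/4)   ← matches the target
  (m₁,m₂)=(0,3): CG² = 1/4, CG = +√(1/4)
Pairs with CG² = 3/4: (1,2): +√(3/4)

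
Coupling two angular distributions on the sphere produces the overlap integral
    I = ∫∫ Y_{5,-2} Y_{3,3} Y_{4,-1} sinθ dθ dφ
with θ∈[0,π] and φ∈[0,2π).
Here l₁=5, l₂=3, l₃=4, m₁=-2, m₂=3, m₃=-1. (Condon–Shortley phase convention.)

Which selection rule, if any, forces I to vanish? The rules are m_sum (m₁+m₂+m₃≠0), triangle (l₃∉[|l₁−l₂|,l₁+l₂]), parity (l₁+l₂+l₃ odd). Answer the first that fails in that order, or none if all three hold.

m₁+m₂+m₃ = -2 + 3 − 1 = 0  ✓
triangle: |5−3|=2 ≤ l₃=4 ≤ 5+3=8  ✓
parity: l₁+l₂+l₃ = 12 is even  ✓

none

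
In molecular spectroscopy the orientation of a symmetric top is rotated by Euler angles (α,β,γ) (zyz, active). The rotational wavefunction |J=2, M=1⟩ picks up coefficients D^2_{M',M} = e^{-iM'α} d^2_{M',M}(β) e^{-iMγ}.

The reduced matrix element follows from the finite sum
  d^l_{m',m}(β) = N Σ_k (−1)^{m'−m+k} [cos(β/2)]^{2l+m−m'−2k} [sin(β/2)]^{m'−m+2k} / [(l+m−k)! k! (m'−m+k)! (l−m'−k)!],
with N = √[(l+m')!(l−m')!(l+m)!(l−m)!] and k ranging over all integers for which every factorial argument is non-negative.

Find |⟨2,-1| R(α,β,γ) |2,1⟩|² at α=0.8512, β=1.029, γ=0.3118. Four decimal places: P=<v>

P=0.2420

First d^2_{-1,1}(β=1.0290), then the phase factors e^{-i(-1)α} and e^{-i(1)γ}:
Half-angle: c=0.870539, s=0.492100. N=√(1·6·6·1)=6.000000
The bounds max(0,m−m')=2 and min(l+m,l−m')=3 give 2 terms
  k=2: (−1)^0·6.0000/(2)·0.8705^2·0.4921^2 = +0.550559
  k=3: (−1)^1·6.0000/(6)·0.8705^0·0.4921^4 = -0.058642
d^2_{-1,1}(1.0290) = +0.550559 -0.058642 = +0.491916
|D^2_{-1,1}|² = |d^2_{-1,1}(β)|² = (+0.491916)² = 0.241982 (the z-rotation phases have unit modulus)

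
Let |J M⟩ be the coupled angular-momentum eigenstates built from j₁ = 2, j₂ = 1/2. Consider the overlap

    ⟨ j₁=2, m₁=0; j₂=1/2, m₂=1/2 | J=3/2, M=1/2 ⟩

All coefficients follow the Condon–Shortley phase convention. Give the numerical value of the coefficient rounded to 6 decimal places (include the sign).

√[4·1!3!0!/5! · 2!2!1!0!2!1!] = √(8/5)
  +(−1)^1/∏(1,0,1,0,2,0)! = -1/2  (running -1/2)
⟨..|..⟩ = √(8/5)·(-1/2) = -0.632456

-0.632456  (= −√(2/5))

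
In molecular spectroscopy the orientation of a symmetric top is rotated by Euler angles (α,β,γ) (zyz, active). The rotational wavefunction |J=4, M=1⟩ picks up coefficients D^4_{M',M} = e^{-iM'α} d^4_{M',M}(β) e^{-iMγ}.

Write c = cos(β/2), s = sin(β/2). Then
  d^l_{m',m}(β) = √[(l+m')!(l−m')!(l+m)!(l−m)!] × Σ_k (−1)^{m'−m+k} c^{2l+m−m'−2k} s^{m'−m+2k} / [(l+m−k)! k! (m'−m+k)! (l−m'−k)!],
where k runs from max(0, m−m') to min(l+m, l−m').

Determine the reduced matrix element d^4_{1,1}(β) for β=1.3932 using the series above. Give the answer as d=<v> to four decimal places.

d=0.2117

d^4_{1,1}(β=1.3932) via the finite sum:
With c≡cos(β/2)=0.767028 and s≡sin(β/2)=0.641614, N=[120·6·120·6]^{1/2}=720.000000
Admissible k: 0..3 (factorial args all ≥0)
  k=0: (−1)^0·720.0000/(720)·0.7670^8·0.6416^0 = +0.119809
  k=1: (−1)^1·720.0000/(48)·0.7670^6·0.6416^2 = -1.257494
  k=2: (−1)^2·720.0000/(24)·0.7670^4·0.6416^4 = +1.759788
  k=3: (−1)^3·720.0000/(72)·0.7670^2·0.6416^6 = -0.410453
d^4_{1,1}(1.3932) = +0.119809 -1.257494 +1.759788 -0.410453 = +0.211650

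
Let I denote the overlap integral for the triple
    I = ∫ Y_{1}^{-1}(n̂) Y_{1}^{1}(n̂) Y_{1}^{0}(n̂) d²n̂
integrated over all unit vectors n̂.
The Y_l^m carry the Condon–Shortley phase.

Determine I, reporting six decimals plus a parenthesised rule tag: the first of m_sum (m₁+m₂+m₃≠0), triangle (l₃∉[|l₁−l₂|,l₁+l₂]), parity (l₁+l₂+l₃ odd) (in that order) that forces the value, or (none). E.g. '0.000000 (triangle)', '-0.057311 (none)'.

0.000000 (parity)

l₁+l₂+l₃=3 is odd: 3j(l;000)=0 ⇒ I=0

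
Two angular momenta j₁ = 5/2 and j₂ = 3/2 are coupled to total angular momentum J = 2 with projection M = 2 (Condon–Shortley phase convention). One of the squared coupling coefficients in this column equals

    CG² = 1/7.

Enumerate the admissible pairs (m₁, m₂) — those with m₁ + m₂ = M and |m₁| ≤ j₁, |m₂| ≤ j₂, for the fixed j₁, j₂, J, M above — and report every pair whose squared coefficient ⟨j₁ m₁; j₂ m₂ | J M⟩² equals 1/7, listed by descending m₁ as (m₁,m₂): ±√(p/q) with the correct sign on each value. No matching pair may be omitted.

(1/2,3/2): +√(1/7)

Admissible pairs with m₁+m₂ = M = 2: (1/2,3/2), (3/2,1/2), (5/2,-1/2)
  (m₁,m₂)=(5/2,-1/2): CG² = 10/21, CG = +√(10/21)
  (m₁,m₂)=(3/2,1/2): CG² = 8/21, CG = −√(8/21)
  (m₁,m₂)=(1/2,3/2): CG² = 1/7, CG = +√(1/7)   ← matches the target
Pairs with CG² = 1/7: (1/2,3/2): +√(1/7)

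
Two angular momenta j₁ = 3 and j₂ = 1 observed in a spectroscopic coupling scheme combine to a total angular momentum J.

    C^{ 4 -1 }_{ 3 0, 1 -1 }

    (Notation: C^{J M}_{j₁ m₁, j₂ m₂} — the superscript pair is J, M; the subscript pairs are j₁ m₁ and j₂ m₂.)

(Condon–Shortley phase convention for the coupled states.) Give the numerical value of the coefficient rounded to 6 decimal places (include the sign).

√[9·0!6!2!/9! · 3!3!0!2!3!5!] = √(12960/7)
  +(−1)^0/∏(0,0,3,0,3,2)! = 1/72  (running 1/72)
⟨..|..⟩ = √(12960/7)·(1/72) = +0.597614

+0.597614  (= +√(5/14))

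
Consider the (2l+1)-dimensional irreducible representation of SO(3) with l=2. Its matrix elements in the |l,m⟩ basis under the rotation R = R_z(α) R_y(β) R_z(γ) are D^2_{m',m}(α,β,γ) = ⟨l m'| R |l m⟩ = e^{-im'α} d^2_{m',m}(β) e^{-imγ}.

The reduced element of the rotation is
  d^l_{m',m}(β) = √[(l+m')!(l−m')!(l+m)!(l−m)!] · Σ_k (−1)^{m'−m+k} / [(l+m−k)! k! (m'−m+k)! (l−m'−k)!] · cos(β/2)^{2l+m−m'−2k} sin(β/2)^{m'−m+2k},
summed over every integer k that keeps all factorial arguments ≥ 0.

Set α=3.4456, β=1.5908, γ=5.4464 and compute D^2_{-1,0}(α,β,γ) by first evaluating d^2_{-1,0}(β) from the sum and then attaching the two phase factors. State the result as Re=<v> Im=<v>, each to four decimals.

Split into d^2_{-1,0}(β=1.5908) × two z-phases.
With c≡cos(β/2)=0.699999 and s≡sin(β/2)=0.714144, N=[1·6·2·2]^{1/2}=4.898979
The bounds max(0,m−m')=1 and min(l+m,l−m')=2 give 2 terms
  k=1: (−1)^0·4.8990/(2)·0.7000^3·0.7141^1 = +0.600003
  k=2: (−1)^1·4.8990/(2)·0.7000^1·0.7141^3 = -0.624496
d^2_{-1,0}(1.5908) = +0.600003 -0.624496 = -0.024493
Phases: e^{-i·(-1)·3.4456}=-0.954145-0.299346i, e^{-i·(0)·5.4464}=+1.000000+0.000000i ⇒ D=+0.023370+0.007332i

Re=0.0234 Im=0.0073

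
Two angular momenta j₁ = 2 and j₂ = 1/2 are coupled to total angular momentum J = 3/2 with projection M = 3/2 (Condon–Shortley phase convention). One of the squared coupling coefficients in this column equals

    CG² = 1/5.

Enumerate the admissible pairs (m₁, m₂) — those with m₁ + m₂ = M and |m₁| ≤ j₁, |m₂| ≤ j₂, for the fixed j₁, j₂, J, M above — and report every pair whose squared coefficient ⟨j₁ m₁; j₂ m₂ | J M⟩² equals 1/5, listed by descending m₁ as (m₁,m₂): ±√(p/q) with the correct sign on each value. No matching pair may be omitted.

Admissible pairs with m₁+m₂ = M = 3/2: (1,1/2), (2,-1/2)
  (m₁,m₂)=(2,-1/2): CG² = 4/5, CG = +√(4/5)
  (m₁,m₂)=(1,1/2): CG² = 1/5, CG = −√(1/5)   ← matches the target
Pairs with CG² = 1/5: (1,1/2): −√(1/5)

(1,1/2): −√(1/5)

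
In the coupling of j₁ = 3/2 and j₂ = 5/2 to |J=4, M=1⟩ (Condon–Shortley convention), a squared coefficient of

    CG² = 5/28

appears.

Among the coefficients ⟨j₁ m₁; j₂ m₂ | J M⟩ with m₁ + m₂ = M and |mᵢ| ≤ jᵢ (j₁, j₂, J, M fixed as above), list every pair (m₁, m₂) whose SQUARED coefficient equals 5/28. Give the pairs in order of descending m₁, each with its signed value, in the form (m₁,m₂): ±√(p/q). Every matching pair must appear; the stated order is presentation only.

Admissible pairs with m₁+m₂ = M = 1: (-3/2,5/2), (-1/2,3/2), (1/2,1/2), (3/2,-1/2)
  (m₁,m₂)=(3/2,-1/2): CG² = 5/28, CG = +√(5/28)   ← matches the target
  (m₁,m₂)=(1/2,1/2): CG² = 15/28, CG = +√(15/28)
  (m₁,m₂)=(-1/2,3/2): CG² = 15/56, CG = +√(15/56)
  (m₁,m₂)=(-3/2,5/2): CG² = 1/56, CG = +√(1/56)
Pairs with CG² = 5/28: (3/2,-1/2): +√(5/28)

(3/2,-1/2): +√(5/28)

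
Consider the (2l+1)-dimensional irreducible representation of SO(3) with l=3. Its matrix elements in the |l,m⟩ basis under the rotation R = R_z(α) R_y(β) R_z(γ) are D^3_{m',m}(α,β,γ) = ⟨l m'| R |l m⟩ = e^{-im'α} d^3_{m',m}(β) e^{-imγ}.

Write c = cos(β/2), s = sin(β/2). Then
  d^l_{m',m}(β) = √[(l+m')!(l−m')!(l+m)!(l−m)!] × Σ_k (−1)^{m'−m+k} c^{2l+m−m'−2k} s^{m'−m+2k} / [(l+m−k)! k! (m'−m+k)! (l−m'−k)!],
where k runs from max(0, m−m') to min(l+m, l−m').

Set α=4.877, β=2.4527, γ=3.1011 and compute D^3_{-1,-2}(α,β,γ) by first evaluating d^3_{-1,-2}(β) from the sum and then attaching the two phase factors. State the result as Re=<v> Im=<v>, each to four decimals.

Re=0.0159 Im=-0.1893

D^3_{-1,-2}(4.8770,2.4527,3.1011) = e^{-i·-1·4.8770}·d^3_{-1,-2}(2.4527)·e^{-i·-2·3.1011}. Compute d first:
With c≡cos(β/2)=0.337676 and s≡sin(β/2)=0.941263, N=[2·24·1·120]^{1/2}=75.894664
Admissible k: 0..1 (factorial args all ≥0)
  k=0: (−1)^1·75.8947/(24)·0.3377^5·0.9413^1 = -0.013068
  k=1: (−1)^2·75.8947/(12)·0.3377^3·0.9413^3 = +0.203077
d^3_{-1,-2}(2.4527) = -0.013068 +0.203077 = +0.190009
Phases: e^{-i·(-1)·4.8770}=+0.163869-0.986482i, e^{-i·(-2)·3.1011}=+0.996722-0.080897i ⇒ D=+0.015871-0.189345i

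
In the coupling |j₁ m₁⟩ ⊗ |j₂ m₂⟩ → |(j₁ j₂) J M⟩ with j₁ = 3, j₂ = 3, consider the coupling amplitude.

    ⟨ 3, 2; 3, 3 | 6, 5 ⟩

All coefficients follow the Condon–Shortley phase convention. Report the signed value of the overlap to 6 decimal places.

+√(1/2) ≈ +0.707107

√[13·0!6!6!/13! · 5!1!6!0!11!1!] = √(3732480000)
  +(−1)^0/∏(0,0,1,6,5,0)! = 1/86400  (running 1/86400)
⟨..|..⟩ = √(3732480000)·(1/86400) = +0.707107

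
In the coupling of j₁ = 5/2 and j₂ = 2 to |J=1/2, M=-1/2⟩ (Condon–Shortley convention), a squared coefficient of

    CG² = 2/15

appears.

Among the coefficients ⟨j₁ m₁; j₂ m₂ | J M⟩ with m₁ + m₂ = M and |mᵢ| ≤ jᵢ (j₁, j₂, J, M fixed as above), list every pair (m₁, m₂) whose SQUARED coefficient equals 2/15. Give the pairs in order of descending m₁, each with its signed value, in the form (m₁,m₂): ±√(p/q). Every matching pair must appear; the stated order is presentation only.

Admissible pairs with m₁+m₂ = M = -1/2: (-5/2,2), (-3/2,1), (-1/2,0), (1/2,-1), (3/2,-2)
  (m₁,m₂)=(3/2,-2): CG² = 1/15, CG = +√(1/15)
  (m₁,m₂)=(1/2,-1): CG² = 2/15, CG = −√(2/15)   ← matches the target
  (m₁,m₂)=(-1/2,0): CG² = 1/5, CG = +√(1/5)
  (m₁,m₂)=(-3/2,1): CG² = 4/15, CG = −√(4/15)
  (m₁,m₂)=(-5/2,2): CG² = 1/3, CG = +√(1/3)
Pairs with CG² = 2/15: (1/2,-1): −√(2/15)

(1/2,-1): −√(2/15)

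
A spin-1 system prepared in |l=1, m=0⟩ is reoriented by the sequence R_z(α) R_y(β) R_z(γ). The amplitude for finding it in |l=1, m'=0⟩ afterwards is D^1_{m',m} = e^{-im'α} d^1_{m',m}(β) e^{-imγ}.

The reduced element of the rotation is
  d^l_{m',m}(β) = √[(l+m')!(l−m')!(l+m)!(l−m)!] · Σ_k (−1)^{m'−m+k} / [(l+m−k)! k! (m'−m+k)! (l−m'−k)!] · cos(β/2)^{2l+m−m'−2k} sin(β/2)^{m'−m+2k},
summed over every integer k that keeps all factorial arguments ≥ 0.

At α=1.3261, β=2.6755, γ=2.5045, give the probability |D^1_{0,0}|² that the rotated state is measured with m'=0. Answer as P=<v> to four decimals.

P=0.7980

Split into d^1_{0,0}(β=2.6755) × two z-phases.
With c≡cos(β/2)=0.230943 and s≡sin(β/2)=0.972967, N=[1·1·1·1]^{1/2}=1.000000
k: max(0,(0)−(0))=0 … min(1+(0),1−(0))=1
  k=0: (−1)^0·1.0000/(1)·0.2309^2·0.9730^0 = +0.053334
  k=1: (−1)^1·1.0000/(1)·0.2309^0·0.9730^2 = -0.946666
d^1_{0,0}(2.6755) = +0.053334 -0.946666 = -0.893331
|D^1_{0,0}|² = |d^1_{0,0}(β)|² = (-0.893331)² = 0.798040 (the z-rotation phases have unit modulus)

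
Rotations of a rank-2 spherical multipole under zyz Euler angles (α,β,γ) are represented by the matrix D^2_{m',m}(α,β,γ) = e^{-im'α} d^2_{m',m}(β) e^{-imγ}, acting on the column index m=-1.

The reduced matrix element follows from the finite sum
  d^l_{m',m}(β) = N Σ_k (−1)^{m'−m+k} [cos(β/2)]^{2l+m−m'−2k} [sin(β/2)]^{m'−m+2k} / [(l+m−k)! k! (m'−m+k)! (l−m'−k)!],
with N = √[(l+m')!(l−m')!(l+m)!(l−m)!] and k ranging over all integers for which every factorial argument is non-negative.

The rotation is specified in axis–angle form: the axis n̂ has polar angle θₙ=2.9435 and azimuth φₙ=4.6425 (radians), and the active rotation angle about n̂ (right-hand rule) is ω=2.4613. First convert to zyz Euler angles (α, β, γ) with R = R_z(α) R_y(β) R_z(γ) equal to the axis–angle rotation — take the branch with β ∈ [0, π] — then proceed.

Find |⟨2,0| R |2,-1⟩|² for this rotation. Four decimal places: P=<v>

Axis–angle → zyz. n̂ = (sinθₙcosφₙ, sinθₙsinφₙ, cosθₙ) = (-0.013743, -0.196319, -0.980444), ω = 2.4613.
R = I cosω + sinω [n̂]ₓ + (1−cosω) n̂n̂ᵀ gives
  R = [-0.777053, +0.621515, -0.099540; -0.611924, -0.708886, +0.350756; +0.147438, +0.333467, +0.931162]
β = atan2(√(R₁₃²+R₂₃²), R₃₃) = 0.373211; α = atan2(R₂₃, R₁₃) mod 2π = 1.847313; γ = atan2(R₃₂, −R₃₁) mod 2π = 1.987091
D^2_{0,-1}(1.8473,0.3732,1.9871) = e^{-i·0·1.8473}·d^2_{0,-1}(0.3732)·e^{-i·-1·1.9871}. Compute d first:
Half-angle: c=0.982640, s=0.185524. N=√(2·2·1·6)=4.898979
k∈{0,1} keeps every argument non-negative
  k=0: (−1)^1·4.8990/(2)·0.9826^3·0.1855^1 = -0.431180
  k=1: (−1)^2·4.8990/(2)·0.9826^1·0.1855^3 = +0.015370
d^2_{0,-1}(0.3732) = -0.431180 +0.015370 = -0.415811
|D^2_{0,-1}|² = |d^2_{0,-1}(β)|² = (-0.415811)² = 0.172898 (the z-rotation phases have unit modulus)

P=0.1729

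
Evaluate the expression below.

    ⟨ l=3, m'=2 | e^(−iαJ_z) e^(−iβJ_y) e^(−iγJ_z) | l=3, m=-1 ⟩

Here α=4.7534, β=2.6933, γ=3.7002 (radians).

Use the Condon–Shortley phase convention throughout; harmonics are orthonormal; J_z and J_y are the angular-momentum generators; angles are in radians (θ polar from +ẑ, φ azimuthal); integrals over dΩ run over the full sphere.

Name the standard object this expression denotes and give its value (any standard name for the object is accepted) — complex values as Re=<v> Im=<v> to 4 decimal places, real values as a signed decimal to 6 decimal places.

This is a Wigner D-matrix element — the rotation-matrix element ⟨l m'| R(α,β,γ) |l m⟩ in the angular-momentum basis.
D^3_{2,-1}(4.7534,2.6933,3.7002) = e^{-i·2·4.7534}·d^3_{2,-1}(2.6933)·e^{-i·-1·3.7002}. Compute d first:
Half-angle: c=0.222274, s=0.974984. N=√(120·1·2·24)=75.894664
The bounds max(0,m−m')=0 and min(l+m,l−m')=1 give 2 terms
  k=0: (−1)^3·75.8947/(12)·0.2223^3·0.9750^3 = -0.064371
  k=1: (−1)^4·75.8947/(24)·0.2223^1·0.9750^5 = +0.619265
d^3_{2,-1}(2.6933) = -0.064371 +0.619265 = +0.554895
Attach z-rotation phases: D = e^{-i(2)(4.7534)}·(+0.554895)·e^{-i(-1)(3.7002)} = +0.493061+0.254557i

Wigner D-matrix element, Re=0.4931 Im=0.2546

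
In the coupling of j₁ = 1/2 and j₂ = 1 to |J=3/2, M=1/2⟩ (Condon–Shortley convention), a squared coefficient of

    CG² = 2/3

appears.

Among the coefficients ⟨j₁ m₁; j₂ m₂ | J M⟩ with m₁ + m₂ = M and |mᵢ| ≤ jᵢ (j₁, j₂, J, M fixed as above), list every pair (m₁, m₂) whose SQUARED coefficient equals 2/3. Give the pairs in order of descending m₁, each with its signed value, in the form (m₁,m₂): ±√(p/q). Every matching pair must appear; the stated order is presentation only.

(1/2,0): +√(2/3)

Admissible pairs with m₁+m₂ = M = 1/2: (-1/2,1), (1/2,0)
  (m₁,m₂)=(1/2,0): CG² = 2/3, CG = +√(2/3)   ← matches the target
  (m₁,m₂)=(-1/2,1): CG² = 1/3, CG = +√(1/3)
Pairs with CG² = 2/3: (1/2,0): +√(2/3)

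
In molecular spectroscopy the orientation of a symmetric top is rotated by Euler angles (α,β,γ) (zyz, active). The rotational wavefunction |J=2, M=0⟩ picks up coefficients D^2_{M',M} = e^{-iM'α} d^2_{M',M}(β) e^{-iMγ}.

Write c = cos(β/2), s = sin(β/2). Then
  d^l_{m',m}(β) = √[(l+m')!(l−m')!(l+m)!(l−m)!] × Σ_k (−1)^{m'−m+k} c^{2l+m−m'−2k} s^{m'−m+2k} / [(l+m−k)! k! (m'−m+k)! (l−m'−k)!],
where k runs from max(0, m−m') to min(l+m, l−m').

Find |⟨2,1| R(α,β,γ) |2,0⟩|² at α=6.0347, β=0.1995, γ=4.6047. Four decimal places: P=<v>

Split into d^2_{1,0}(β=0.1995) × two z-phases.
With c≡cos(β/2)=0.995029 and s≡sin(β/2)=0.099585, N=[6·1·2·2]^{1/2}=4.898979
Admissible k: 0..1 (factorial args all ≥0)
  k=0: (−1)^1·4.8990/(2)·0.9950^3·0.0996^1 = -0.240312
  k=1: (−1)^2·4.8990/(2)·0.9950^1·0.0996^3 = +0.002407
d^2_{1,0}(0.1995) = -0.240312 +0.002407 = -0.237905
|D^2_{1,0}|² = |d^2_{1,0}(β)|² = (-0.237905)² = 0.056599 (the z-rotation phases have unit modulus)

P=0.0566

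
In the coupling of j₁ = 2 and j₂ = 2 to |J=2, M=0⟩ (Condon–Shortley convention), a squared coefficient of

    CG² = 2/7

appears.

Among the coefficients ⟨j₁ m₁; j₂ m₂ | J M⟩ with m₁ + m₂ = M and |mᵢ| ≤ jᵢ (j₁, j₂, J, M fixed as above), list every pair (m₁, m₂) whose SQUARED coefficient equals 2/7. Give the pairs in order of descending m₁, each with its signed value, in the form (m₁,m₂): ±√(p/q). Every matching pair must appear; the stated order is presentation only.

Admissible pairs with m₁+m₂ = M = 0: (-2,2), (-1,1), (0,0), (1,-1), (2,-2)
  (m₁,m₂)=(2,-2): CG² = 2/7, CG = +√(2/7)   ← matches the target
  (m₁,m₂)=(1,-1): CG² = 1/14, CG = +√(1/14)
  (m₁,m₂)=(0,0): CG² = 2/7, CG = −√(2/7)   ← matches the target
  (m₁,m₂)=(-1,1): CG² = 1/14, CG = +√(1/14)
  (m₁,m₂)=(-2,2): CG² = 2/7, CG = +√(2/7)   ← matches the target
Pairs with CG² = 2/7: (2,-2): +√(2/7); (0,0): −√(2/7); (-2,2): +√(2/7)

(2,-2): +√(2/7); (0,0): −√(2/7); (-2,2): +√(2/7)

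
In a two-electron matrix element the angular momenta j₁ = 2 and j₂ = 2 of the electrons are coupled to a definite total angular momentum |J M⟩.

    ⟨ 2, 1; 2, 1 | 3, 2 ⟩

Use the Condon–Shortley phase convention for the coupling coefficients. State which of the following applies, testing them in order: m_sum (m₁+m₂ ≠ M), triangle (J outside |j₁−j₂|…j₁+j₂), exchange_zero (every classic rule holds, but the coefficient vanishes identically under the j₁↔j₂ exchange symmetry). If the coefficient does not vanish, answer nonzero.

m-sum: m₁+m₂ = 1+1 = 2, M = 2  ✓
triangle: |j₁−j₂| = 0 ≤ J = 3 ≤ j₁+j₂ = 4  ✓
exchange: j₁=j₂ and m₁=m₂, and (−1)^(j₁+j₂−J) = (−1)^1 = −1 forces ⟨j₁m₁;j₂m₂|JM⟩ = −⟨j₂m₂;j₁m₁|JM⟩ = −⟨j₁m₁;j₂m₂|JM⟩ ⇒ the coefficient vanishes identically
Racah sum check: Σ_k collapses to 0 ⇒ CG = 0

exchange_zero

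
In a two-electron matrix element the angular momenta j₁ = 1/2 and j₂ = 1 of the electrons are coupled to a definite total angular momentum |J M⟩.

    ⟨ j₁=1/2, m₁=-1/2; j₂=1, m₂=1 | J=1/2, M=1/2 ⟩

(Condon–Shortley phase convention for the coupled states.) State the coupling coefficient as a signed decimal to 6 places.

triangle: 1!*0!*1!/3! = 1/6
(j±m)!: 0!*1!*2!*0!*1!*0! = 2
prefactor² = (2J+1)*Δ*N² = 2/3
  k=1: −1/(1!*0!*0!*1!*0!*0!) = -1
Σ = -1  ⇒  CG² = 2/3*(-1)² = 2/3
CG = −√(2/3) = -0.816497

−√(2/3) ≈ -0.816497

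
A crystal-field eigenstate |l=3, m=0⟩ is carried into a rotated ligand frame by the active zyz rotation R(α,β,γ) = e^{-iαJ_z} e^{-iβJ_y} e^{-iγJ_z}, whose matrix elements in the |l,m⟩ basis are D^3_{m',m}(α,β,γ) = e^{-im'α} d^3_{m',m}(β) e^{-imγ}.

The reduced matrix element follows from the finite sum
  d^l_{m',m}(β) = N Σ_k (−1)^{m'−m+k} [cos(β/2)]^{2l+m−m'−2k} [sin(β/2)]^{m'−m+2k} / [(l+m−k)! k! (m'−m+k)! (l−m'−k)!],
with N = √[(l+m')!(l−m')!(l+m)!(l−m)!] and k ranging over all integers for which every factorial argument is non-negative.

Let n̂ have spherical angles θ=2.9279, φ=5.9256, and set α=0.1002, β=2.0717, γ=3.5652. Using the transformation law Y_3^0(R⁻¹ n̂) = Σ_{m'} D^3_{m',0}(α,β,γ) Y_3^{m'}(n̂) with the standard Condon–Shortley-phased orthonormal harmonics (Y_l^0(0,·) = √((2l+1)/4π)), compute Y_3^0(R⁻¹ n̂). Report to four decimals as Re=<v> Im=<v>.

Re=-0.2318 Im=0.0000

Need the full column D^3_{m',0} for m'=−3..3 at α=0.1002, β=2.0717, γ=3.5652.
cos(β/2)=0.509795, sin(β/2)=0.860296
d^3_{-3,0}: single k=3 term ⇒ +0.377264;  D = +0.360347+0.111705i
d^3_{-2,0}: k∈[2..3] ⇒ +0.273803 -0.779728 = -0.505925;  D = -0.495800-0.100710i
d^3_{-1,0}: k∈[1..3] ⇒ +0.102616 -0.876682 +0.832196 = +0.058130;  D = +0.057839+0.005815i
d^3_{0,0}: k∈[0..3] ⇒ +0.017554 -0.449904 +1.281224 -0.405403 = +0.443470;  D = +0.443470+0.000000i
d^3_{1,0}: k∈[0..2] ⇒ -0.102616 +0.876682 -0.832196 = -0.058130;  D = -0.057839+0.005815i
d^3_{2,0}: k∈[0..1] ⇒ +0.273803 -0.779728 = -0.505925;  D = -0.495800+0.100710i
d^3_{3,0}: single k=0 term ⇒ -0.377264;  D = -0.360347+0.111705i
Y_3^{m'}(θ=2.9279,φ=5.9256) and Σ D·Y over m':
  (+0.3603+0.1117i)·(+0.0019+0.0035i)  (-0.4958-0.1007i)·(-0.0339-0.0295i)  (+0.0578+0.0058i)·(+0.2424+0.0906i)  (+0.4435+0.0000i)·(-0.6474+0.0000i)  (-0.0578+0.0058i)·(-0.2424+0.0906i)  (-0.4958+0.1007i)·(-0.0339+0.0295i)  (-0.3603+0.1117i)·(-0.0019+0.0035i)
Y_3^0(R⁻¹ n̂) = -0.231823-0.000000i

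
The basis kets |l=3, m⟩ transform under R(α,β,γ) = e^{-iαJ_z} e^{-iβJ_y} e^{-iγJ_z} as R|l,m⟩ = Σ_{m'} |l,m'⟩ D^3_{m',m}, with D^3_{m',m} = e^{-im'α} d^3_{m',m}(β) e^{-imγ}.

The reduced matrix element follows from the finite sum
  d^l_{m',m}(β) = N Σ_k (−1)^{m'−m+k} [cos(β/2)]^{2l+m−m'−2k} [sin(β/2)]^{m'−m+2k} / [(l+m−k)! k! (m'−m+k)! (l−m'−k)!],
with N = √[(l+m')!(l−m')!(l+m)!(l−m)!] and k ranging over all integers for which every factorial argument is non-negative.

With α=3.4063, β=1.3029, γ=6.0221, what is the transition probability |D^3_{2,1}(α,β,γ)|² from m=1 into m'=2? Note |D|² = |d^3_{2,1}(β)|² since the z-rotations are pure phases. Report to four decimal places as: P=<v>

P=0.0099

Split into d^3_{2,1}(β=1.3029) × two z-phases.
With c≡cos(β/2)=0.795205 and s≡sin(β/2)=0.606340, N=[120·1·24·2]^{1/2}=75.894664
k: max(0,(1)−(2))=0 … min(3+(1),3−(2))=1
  k=0: (−1)^1·75.8947/(24)·0.7952^5·0.6063^1 = -0.609696
  k=1: (−1)^2·75.8947/(12)·0.7952^3·0.6063^3 = +0.708952
d^3_{2,1}(1.3029) = -0.609696 +0.708952 = +0.099257
|D^3_{2,1}|² = |d^3_{2,1}(β)|² = (+0.099257)² = 0.009852 (the z-rotation phases have unit modulus)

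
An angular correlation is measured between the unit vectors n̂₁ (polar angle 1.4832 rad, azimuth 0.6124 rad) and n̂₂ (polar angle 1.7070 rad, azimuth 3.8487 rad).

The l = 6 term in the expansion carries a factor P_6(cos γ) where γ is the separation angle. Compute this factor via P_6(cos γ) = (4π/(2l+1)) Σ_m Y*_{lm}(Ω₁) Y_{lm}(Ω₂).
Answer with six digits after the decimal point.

0.885577

Addition theorem: P_6(cos γ) = (4π/13) Σ_m Y*_{lm}(Ω₁) Y_{lm}(Ω₂), m = −6…6:
  [-6]  conj(Y_{6,-6})(Ω₁) = -0.406640-0.239793i ; Y_{6,-6}(Ω₂) = -0.206799+0.407369i ; Δ = +0.181777-0.116064i
  [-5]  conj(Y_{6,-5})(Ω₁) = -0.143161+0.011419i ; Y_{6,-5}(Ω₂) = -0.200283+0.083252i ; Δ = +0.027722-0.014205i
  [-4]  conj(Y_{6,-4})(Ω₁) = +0.247749-0.205308i ; Y_{6,-4}(Ω₂) = +0.260704+0.084421i ; Δ = +0.081922-0.032609i
  [-3]  conj(Y_{6,-3})(Ω₁) = +0.043243-0.158463i ; Y_{6,-3}(Ω₂) = +0.125864+0.205047i ; Δ = +0.037935-0.011078i
  [-2]  conj(Y_{6,-2})(Ω₁) = +0.094721+0.262750i ; Y_{6,-2}(Ω₂) = +0.033868-0.214525i ; Δ = +0.059574-0.011421i
  [-1]  conj(Y_{6,-1})(Ω₁) = +0.140204+0.098493i ; Y_{6,-1}(Ω₂) = +0.187836-0.160508i ; Δ = +0.042144-0.004003i
  [+0]  conj(Y_{6,0})(Ω₁) = -0.267927-0.000000i ; Y_{6,0}(Ω₂) = -0.201498+0.000000i ; Δ = +0.053987+0.000000i
  [+1]  conj(Y_{6,1})(Ω₁) = -0.140204+0.098493i ; Y_{6,1}(Ω₂) = -0.187836-0.160508i ; Δ = +0.042144+0.004003i
  [+2]  conj(Y_{6,2})(Ω₁) = +0.094721-0.262750i ; Y_{6,2}(Ω₂) = +0.033868+0.214525i ; Δ = +0.059574+0.011421i
  [+3]  conj(Y_{6,3})(Ω₁) = -0.043243-0.158463i ; Y_{6,3}(Ω₂) = -0.125864+0.205047i ; Δ = +0.037935+0.011078i
  [+4]  conj(Y_{6,4})(Ω₁) = +0.247749+0.205308i ; Y_{6,4}(Ω₂) = +0.260704-0.084421i ; Δ = +0.081922+0.032609i
  [+5]  conj(Y_{6,5})(Ω₁) = +0.143161+0.011419i ; Y_{6,5}(Ω₂) = +0.200283+0.083252i ; Δ = +0.027722+0.014205i
  [+6]  conj(Y_{6,6})(Ω₁) = -0.406640+0.239793i ; Y_{6,6}(Ω₂) = -0.206799-0.407369i ; Δ = +0.181777+0.116064i
Total Σ_m = +0.916136+0.000000i. Multiply by 0.966644: +0.885577+0.000000i. P_6(cos γ) = 0.885577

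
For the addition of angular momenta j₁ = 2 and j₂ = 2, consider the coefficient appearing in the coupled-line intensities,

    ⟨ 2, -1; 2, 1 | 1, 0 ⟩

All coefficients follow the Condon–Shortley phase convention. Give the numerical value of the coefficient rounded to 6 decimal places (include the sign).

triangle: 3!·1!·1!/6! = 6/720
(j±m)!: 1!·3!·3!·1!·1!·1! = 36
prefactor² = (2J+1)·Δ·N² = 9/10
  k=2: +1/(2!·1!·1!·1!·0!·0!) = 1/2
  k=3: −1/(3!·0!·0!·0!·1!·1!) = -1/6
Σ = 1/3  ⇒  CG² = 9/10·(1/3)² = 1/10
CG = +√(1/10) = +0.316228

+0.316228  (= +√(1/10))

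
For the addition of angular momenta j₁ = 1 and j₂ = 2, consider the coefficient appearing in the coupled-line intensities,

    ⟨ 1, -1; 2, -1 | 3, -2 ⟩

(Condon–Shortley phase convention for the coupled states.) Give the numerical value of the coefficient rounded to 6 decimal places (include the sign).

j₁+j₂−J=0  J+j₁−j₂=2  J−j₁+j₂=4  j₁+j₂+J+1=7
(j₁±m₁, j₂±m₂, J±M) = (0,2,1,3,1,5)
P² = 96
sum k=0..0:
  [0] +1/12 = 1/12
S = 1/12
C² = P²·S² = 2/3 ; C = +0.816497

+0.816497  (= +√(2/3))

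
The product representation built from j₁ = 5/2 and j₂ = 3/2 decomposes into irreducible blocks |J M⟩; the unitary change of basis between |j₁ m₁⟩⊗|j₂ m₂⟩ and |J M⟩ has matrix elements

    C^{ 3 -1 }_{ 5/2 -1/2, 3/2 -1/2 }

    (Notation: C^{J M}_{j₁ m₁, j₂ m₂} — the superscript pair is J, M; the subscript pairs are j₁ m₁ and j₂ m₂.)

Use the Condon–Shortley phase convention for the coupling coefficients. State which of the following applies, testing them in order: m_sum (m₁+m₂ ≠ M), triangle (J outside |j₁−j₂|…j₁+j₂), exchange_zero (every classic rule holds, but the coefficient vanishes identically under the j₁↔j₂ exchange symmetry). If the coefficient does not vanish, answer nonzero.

m-sum: m₁+m₂ = -1/2+(-1/2) = -1, M = -1  ✓
triangle: |j₁−j₂| = 1 ≤ J = 3 ≤ j₁+j₂ = 4  ✓
exchange: j₁≠j₂ or m₁≠m₂ — the exchange symmetry imposes no constraint here
value check: CG = +√(1/60) = +0.129099 ≠ 0

nonzero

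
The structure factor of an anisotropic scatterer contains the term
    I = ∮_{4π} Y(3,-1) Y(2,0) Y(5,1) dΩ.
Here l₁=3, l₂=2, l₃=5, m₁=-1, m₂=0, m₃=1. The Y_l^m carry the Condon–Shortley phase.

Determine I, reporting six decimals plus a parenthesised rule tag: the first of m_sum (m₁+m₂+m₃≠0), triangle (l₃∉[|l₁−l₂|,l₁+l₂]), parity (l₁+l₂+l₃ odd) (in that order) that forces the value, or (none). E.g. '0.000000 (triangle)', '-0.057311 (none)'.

Rules hold: Σm=0, L=10 even, 1≤5≤5.
N = 7·5·11 = 385
Δ = 0!·6!·4!/11! = 1/2310
Racah Σ t=0..0: t=0:+1/144 = 1/144
⇒ 3j(3 2 5; 0 0 0)² = 10/231, sgn -1
Racah Σ t=0..0: t=0:+1/192 = 1/192
⇒ 3j(3 2 5; -1 0 1)² = 3/77, sgn +1
4πI² = N·(3j₀)²·(3jₘ)² = 50/77
I = -1·√(0.649351/4π) = -0.22731846
No selection rule forces the value: the integral is nonzero (none).

-0.227318 (none)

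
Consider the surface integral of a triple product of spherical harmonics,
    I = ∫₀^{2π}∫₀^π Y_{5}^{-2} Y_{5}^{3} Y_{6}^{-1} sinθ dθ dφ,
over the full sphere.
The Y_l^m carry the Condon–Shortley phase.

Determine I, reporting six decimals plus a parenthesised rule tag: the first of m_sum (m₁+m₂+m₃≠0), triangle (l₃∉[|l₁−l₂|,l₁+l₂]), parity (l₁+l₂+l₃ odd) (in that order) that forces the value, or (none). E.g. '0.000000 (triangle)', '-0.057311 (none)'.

0.016235 (none)

Rules hold: Σm=0, L=16 even, 0≤6≤10.
N = 11·11·13 = 1573
Δ = 4!·6!·6!/17! = 1/28588560
Racah Σ t=0..4: t=0:+1/345600 t=1:−1/13824 t=2:+1/5184 t=3:−1/13824 t=4:+1/345600 = 7/129600
⇒ 3j(5 5 6; 0 0 0)² = 80/7293, sgn +1
Racah Σ t=2..4: t=2:+1/345600 t=3:−1/34560 t=4:+1/41472 = -1/518400
⇒ 3j(5 5 6; -2 3 -1)² = 7/36465, sgn +1
4πI² = N·(3j₀)²·(3jₘ)² = 112/33813
I = +1·√(0.00331234/4π) = 0.01623537
No selection rule forces the value: the integral is nonzero (none).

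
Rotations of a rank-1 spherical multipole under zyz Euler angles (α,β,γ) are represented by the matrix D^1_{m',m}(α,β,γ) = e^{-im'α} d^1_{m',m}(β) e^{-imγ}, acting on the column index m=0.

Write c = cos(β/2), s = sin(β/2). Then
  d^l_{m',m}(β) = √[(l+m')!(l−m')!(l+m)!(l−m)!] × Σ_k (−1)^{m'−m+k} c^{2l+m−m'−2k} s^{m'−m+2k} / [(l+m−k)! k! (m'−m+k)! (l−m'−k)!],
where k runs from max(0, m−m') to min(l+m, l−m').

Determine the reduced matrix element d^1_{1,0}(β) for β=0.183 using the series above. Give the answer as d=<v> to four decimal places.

d^1_{1,0}(β=0.1830) via the finite sum:
Half-angle: c=0.995817, s=0.091372. N=√(2·1·1·1)=1.414214
The bounds max(0,m−m')=0 and min(l+m,l−m')=0 give 1 term
  k=0: (−1)^1·1.4142/(1)·0.9958^1·0.0914^1 = -0.128680
d^1_{1,0}(0.1830) = -0.128680

d=-0.1287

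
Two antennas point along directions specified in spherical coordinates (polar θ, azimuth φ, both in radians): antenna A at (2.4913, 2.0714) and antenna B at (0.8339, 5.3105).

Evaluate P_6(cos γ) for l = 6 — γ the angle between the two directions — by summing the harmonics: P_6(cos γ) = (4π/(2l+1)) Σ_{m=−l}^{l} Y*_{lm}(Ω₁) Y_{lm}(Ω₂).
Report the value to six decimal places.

0.638555

Addition theorem: P_6(cos γ) = (4π/13) Σ_m Y*_{lm}(Ω₁) Y_{lm}(Ω₂), m = −6…6:
  term(m=-6) = 0.00158 - 0.00105j   from Y*(Ω₁)=0.02356 - 0.00327j, Y(Ω₂)=0.07185 - 0.03445j
  term(m=-5) = 0.02397 - 0.01271j   from Y*(Ω₁)=0.06457 + 0.08698j, Y(Ω₂)=0.03769 - 0.24763j
  term(m=-4) = 0.11264 - 0.04631j   from Y*(Ω₁)=-0.11967 + 0.25983j, Y(Ω₂)=-0.31175 - 0.28993j
  term(m=-3) = 0.15288 - 0.04604j   from Y*(Ω₁)=-0.45543 + 0.03147j, Y(Ω₂)=-0.34105 + 0.07753j
  term(m=-2) = -0.02370 + 0.00468j   from Y*(Ω₁)=-0.18283 - 0.28549j, Y(Ω₂)=0.02608 - 0.06633j
  term(m=-1) = 0.05609 - 0.00549j   from Y*(Ω₁)=-0.07258 + 0.13266j, Y(Ω₂)=-0.20986 - 0.30800j
  term(m=+0) = 0.01366 + 0.00000j   from Y*(Ω₁)=-0.39220 + 0.00000j, Y(Ω₂)=-0.03482 + 0.00000j
  term(m=+1) = 0.05609 + 0.00549j   from Y*(Ω₁)=0.07258 + 0.13266j, Y(Ω₂)=0.20986 - 0.30800j
  term(m=+2) = -0.02370 - 0.00468j   from Y*(Ω₁)=-0.18283 + 0.28549j, Y(Ω₂)=0.02608 + 0.06633j
  term(m=+3) = 0.15288 + 0.04604j   from Y*(Ω₁)=0.45543 + 0.03147j, Y(Ω₂)=0.34105 + 0.07753j
  term(m=+4) = 0.11264 + 0.04631j   from Y*(Ω₁)=-0.11967 - 0.25983j, Y(Ω₂)=-0.31175 + 0.28993j
  term(m=+5) = 0.02397 + 0.01271j   from Y*(Ω₁)=-0.06457 + 0.08698j, Y(Ω₂)=-0.03769 - 0.24763j
  term(m=+6) = 0.00158 + 0.00105j   from Y*(Ω₁)=0.02356 + 0.00327j, Y(Ω₂)=0.07185 + 0.03445j
Total Σ_m = 0.66059 - 0.00000j. Multiply by 0.966644: 0.63856 - 0.00000j. P_6(cos γ) = 0.638555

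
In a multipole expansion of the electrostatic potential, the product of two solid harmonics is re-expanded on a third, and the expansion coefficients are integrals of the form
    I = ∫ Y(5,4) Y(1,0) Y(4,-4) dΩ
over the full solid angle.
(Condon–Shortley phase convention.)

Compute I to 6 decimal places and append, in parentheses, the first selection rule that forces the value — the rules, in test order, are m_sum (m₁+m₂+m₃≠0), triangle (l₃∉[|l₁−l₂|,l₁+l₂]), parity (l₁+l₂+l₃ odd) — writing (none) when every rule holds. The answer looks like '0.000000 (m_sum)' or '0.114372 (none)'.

Checks pass: Σm=0; 10 even; l₃=4∈[4,6].
(2·5+1)(2·1+1)(2·4+1) = 297
Δ: 2! 8! 0! / 11! → 1/495
sum: t=1:−1/576 = -1/576
3j²(5 1 4; 0 0 0) = Δ·Π!·Σ² = 5/99  (sign -1)
sum: t=1:−1/40320 = -1/40320
3j²(5 1 4; 4 0 -4) = Δ·Π!·Σ² = 1/55  (sign -1)
combine: 4πI² = 297·5/99·1/55 = 3/11
take √, sign +1: I = 0.14731920
No selection rule forces the value: the integral is nonzero (none).

0.147319 (none)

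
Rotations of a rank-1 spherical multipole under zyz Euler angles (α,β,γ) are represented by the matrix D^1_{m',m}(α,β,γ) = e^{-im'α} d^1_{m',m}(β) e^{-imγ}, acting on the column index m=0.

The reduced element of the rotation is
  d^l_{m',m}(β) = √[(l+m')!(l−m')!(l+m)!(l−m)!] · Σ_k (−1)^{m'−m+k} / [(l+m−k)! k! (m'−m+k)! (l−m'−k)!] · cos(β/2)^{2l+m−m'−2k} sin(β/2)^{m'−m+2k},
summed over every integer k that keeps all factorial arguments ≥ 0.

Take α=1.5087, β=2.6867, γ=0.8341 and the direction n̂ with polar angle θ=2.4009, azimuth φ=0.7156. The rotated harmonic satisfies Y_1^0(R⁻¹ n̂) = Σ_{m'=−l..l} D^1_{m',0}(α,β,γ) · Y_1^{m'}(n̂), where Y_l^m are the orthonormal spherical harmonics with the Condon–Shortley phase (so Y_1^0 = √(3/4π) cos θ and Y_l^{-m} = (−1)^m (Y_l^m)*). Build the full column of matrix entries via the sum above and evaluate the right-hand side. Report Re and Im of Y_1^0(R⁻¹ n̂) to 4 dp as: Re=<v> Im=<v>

Need the full column D^1_{m',0} for m'=−1..1 at α=1.5087, β=2.6867, γ=0.8341.
cos(β/2)=0.225490, sin(β/2)=0.974245
d^1_{-1,0}: single k=1 term ⇒ +0.310679;  D = +0.019280+0.310080i
d^1_{0,0}: k∈[0..1] ⇒ +0.050846 -0.949154 = -0.898308;  D = -0.898308+0.000000i
d^1_{1,0}: single k=0 term ⇒ -0.310679;  D = -0.019280+0.310080i
Y_1^{m'}(θ=2.4009,φ=0.7156) and Σ D·Y over m':
  (+0.0193+0.3101i)·(+0.1760-0.1530i)  (-0.8983+0.0000i)·(-0.3606+0.0000i)  (-0.0193+0.3101i)·(-0.1760-0.1530i)
Y_1^0(R⁻¹ n̂) = +0.425562+0.000000i

Re=0.4256 Im=0.0000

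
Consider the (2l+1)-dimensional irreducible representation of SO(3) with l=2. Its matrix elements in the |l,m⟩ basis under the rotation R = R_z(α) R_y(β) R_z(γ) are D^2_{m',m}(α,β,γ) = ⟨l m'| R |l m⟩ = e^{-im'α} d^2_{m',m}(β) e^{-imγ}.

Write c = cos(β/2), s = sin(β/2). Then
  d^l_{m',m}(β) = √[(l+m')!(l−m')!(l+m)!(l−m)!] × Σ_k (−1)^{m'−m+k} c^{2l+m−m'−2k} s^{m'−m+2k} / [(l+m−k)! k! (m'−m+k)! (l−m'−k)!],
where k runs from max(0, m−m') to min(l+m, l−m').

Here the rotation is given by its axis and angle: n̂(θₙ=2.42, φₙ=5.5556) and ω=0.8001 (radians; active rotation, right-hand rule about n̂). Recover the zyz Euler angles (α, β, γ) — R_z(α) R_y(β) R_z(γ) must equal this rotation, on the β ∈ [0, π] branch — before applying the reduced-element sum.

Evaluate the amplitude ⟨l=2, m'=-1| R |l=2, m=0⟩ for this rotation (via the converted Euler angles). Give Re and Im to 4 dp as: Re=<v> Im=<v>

Re=-0.4543 Im=-0.2697

Axis–angle → zyz. n̂ = (sinθₙcosφₙ, sinθₙsinφₙ, cosθₙ) = (+0.493310, -0.439332, -0.750755), ω = 0.8001.
R = I cosω + sinω [n̂]ₓ + (1−cosω) n̂n̂ᵀ gives
  R = [+0.770460, +0.472863, -0.427541; -0.604358, +0.755188, -0.253855; +0.202835, +0.453973, +0.867621]
β = atan2(√(R₁₃²+R₂₃²), R₃₃) = 0.520398; α = atan2(R₂₃, R₁₃) mod 2π = 3.677408; γ = atan2(R₃₂, −R₃₁) mod 2π = 1.990986
D^2_{-1,0}(3.6774,0.5204,1.9910) = e^{-i·-1·3.6774}·d^2_{-1,0}(0.5204)·e^{-i·0·1.9910}. Compute d first:
With c≡cos(β/2)=0.966339 and s≡sin(β/2)=0.257273, N=[1·6·2·2]^{1/2}=4.898979
Admissible k: 1..2 (factorial args all ≥0)
  k=1: (−1)^0·4.8990/(2)·0.9663^3·0.2573^1 = +0.568667
  k=2: (−1)^1·4.8990/(2)·0.9663^1·0.2573^3 = -0.040308
d^2_{-1,0}(0.5204) = +0.568667 -0.040308 = +0.528359
D = (-0.859853-0.510542i)·(+0.528359)·(+1.000000+0.000000i) = -0.454311-0.269750i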